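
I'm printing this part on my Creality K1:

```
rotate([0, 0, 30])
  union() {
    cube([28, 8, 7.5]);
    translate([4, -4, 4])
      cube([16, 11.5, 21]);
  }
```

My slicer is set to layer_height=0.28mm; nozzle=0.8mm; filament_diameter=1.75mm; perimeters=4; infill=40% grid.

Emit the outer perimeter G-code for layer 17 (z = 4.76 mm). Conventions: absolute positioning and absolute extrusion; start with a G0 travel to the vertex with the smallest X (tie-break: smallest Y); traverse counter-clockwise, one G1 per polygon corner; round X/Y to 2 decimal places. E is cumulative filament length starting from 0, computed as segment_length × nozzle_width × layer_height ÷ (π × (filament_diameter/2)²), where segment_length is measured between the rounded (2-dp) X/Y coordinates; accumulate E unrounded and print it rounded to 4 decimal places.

G0 X-4.00 Y6.93 Z4.76
G1 X0.00 Y0.00 E0.7452
G1 X3.46 Y2.00 E1.1174
G1 X5.46 Y-1.46 E1.4895
G1 X19.32 Y6.54 E2.9799
G1 X17.32 Y10.00 E3.3521
G1 X24.25 Y14.00 E4.0972
G1 X20.25 Y20.93 E4.8424
G1 X-4.00 Y6.93 E7.4501

At z = 4.76 mm: the 28×8 cube contributes its full rectangle; the 16×11.5 cube at (4, -4) contributes its full rectangle; Taking the union: the regions partially overlap (shared area 120.00 mm²), so overlapping operands fuse into one piece — 1 connected region; (rotated 30° about Z; rotation is an isometry so areas/perimeters/island counts are preserved). The outline is a single polygon with 8 vertices. Extrusion per mm of travel: 0.8 × 0.28 / (π × 0.875²) = 0.093128. Accumulating E over each segment gives final E = 7.4501.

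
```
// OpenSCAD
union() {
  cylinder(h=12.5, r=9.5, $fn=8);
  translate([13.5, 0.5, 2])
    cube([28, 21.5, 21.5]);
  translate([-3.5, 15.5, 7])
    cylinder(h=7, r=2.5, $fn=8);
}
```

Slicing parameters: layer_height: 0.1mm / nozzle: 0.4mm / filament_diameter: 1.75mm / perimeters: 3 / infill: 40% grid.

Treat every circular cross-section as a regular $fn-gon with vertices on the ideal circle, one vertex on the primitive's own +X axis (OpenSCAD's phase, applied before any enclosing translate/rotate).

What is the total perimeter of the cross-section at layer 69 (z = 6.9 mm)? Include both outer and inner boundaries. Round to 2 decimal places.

157.17 mm

At z = 6.9 mm: the cylinder: section is a regular 8-gon, circumradius r=9.5 (perimeter = 2·8·9.500·sin(180°/8) = 58.17 mm); the cube at (13.5, 0.5) (footprint 28×21.5) is included at this height (perimeter 99.00 mm); the cylinder at (-3.5, 15.5) is absent (z outside [7, 14]); Merging all regions: the 2 present regions are separate (no shared area or edge), so areas and boundary lengths simply add and each stays a separate island — boundary = 157.17 mm. Overall, the cross-section has 2 separate islands. Total boundary length (outer) = 157.17 mm.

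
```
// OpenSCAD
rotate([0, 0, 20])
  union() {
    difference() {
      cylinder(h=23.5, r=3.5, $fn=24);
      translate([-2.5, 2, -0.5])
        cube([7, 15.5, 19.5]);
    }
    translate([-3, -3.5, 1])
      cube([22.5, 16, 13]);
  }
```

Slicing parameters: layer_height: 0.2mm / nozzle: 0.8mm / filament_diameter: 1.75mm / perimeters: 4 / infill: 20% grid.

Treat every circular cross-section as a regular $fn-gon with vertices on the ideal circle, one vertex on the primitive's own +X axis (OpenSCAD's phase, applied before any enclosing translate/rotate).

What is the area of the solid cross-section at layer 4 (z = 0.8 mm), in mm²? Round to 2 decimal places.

32.21 mm²

At z = 0.8 mm: the r=3.5 cylinder contributes a regular 24-gon of circumradius 3.5 (area = (24/2)·3.500²·sin(360°/24) = 38.05 mm²); the 7×15.5 cube at (-2.5, 2) contributes its full rectangle (area 108.50 mm²); Subtracting the remaining from the first: starting from the r=3.5 cylinder (38.05 mm²), the 7×15.5 cube at (-2.5, 2) partially overlaps it — only the 5.84 mm² overlap (of its 108.50 mm²) is removed, clipping the outline — area = 32.21 mm²; the cube at (-3, -3.5) does not reach this height (z outside [1, 14]); Merging all regions: only the result so far is present, so the union is just that shape — area = 32.21 mm²; (rotated 20° about Z; rotation is an isometry so areas/perimeters/island counts are preserved). Overall, the cross-section is a single solid region. Net area = 32.21 mm².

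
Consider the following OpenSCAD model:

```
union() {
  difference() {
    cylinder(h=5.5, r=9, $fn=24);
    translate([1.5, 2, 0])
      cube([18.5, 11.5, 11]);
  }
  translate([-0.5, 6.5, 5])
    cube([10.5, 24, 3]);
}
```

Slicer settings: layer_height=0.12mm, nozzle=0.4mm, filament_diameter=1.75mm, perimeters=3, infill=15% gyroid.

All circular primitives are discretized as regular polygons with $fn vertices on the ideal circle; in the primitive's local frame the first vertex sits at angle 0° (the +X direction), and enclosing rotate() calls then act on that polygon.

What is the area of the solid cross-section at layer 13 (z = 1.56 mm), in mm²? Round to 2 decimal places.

At z = 1.56 mm: the r=9 cylinder gives a regular 24-gon of circumradius 9 (constant along its height) (area = (24/2)·9.000²·sin(360°/24) = 251.57 mm²); the 18.5×11.5 cube at (1.5, 2) contributes its full rectangle (area 212.75 mm²); Taking the first minus the rest: starting from the r=9 cylinder (251.57 mm²), the 18.5×11.5 cube at (1.5, 2) partially overlaps it — only the 34.80 mm² overlap (of its 212.75 mm²) is removed, clipping the outline — area = 216.77 mm²; the cube at (-0.5, 6.5) is not intersected at this z (z outside [5, 8]); Merging all regions: only the result so far is present, so the union is just that shape — area = 216.77 mm². Overall, the cross-section is a single solid region. Net area = 216.77 mm².

216.77 mm²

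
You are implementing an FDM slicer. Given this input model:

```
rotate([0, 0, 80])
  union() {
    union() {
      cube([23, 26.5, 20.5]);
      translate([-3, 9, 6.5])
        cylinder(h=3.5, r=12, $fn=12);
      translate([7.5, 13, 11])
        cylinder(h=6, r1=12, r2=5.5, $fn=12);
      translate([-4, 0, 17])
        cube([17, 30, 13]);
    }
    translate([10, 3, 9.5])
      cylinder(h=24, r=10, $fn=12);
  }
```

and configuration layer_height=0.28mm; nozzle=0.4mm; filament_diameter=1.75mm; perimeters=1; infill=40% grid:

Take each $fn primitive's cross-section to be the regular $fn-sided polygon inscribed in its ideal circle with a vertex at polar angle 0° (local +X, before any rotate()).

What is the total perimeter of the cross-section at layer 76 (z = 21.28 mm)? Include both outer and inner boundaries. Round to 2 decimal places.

At z = 21.28 mm: the cube is absent (z outside [0, 20.5]); the cylinder at (-3, 9) is not intersected at this z (z outside [6.5, 10]); the cone at (7.5, 13) is not intersected at this z (z outside [11, 17]); the cube at (-4, 0) (footprint 17×30) is included at this height (perimeter 94.00 mm); Combining (union): only the 17×30 cube at (-4, 0) is present, so the union is just that shape — boundary = 94.00 mm; the r=10 cylinder at (10, 3) gives a regular 12-gon of circumradius 10 (constant along its height) (perimeter = 2·12·10.000·sin(180°/12) = 62.12 mm); Merging all regions: the regions partially overlap (shared area 141.59 mm²), so the edge portions inside another operand are dropped and the merged outline is re-measured after clipping — boundary = 109.98 mm; (whole slice rotated 80° about Z — lengths, areas and connectivity unchanged). Overall, the cross-section is a single solid region. Total boundary length (outer) = 109.98 mm.

109.98 mm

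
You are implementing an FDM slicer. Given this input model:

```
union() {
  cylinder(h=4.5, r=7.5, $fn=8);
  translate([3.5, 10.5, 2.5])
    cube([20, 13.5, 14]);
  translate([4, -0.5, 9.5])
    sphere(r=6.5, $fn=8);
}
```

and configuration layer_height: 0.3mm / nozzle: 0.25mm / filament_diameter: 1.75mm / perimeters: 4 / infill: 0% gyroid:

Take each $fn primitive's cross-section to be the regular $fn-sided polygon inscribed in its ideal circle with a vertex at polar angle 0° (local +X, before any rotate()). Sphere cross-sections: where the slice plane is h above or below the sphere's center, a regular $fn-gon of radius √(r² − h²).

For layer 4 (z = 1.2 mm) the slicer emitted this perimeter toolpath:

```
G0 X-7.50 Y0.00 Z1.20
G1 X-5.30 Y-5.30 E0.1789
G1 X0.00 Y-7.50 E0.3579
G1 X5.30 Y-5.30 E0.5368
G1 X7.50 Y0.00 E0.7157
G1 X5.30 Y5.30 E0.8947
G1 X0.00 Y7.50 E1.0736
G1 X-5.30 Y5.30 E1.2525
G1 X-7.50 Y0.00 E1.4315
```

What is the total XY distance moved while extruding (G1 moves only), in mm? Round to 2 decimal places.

45.91 mm

Sum the Euclidean lengths of each G1 segment: total = 45.91 mm.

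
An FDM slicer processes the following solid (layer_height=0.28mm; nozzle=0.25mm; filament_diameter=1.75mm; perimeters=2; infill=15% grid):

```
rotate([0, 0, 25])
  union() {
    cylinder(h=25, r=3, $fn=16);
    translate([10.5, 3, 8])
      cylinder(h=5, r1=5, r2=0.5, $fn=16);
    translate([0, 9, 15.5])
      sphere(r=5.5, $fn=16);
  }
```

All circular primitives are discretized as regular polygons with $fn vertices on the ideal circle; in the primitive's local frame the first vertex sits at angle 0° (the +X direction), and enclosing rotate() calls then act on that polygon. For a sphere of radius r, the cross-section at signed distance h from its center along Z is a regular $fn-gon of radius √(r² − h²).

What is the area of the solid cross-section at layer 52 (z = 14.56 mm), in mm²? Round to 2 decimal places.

117.46 mm²

At z = 14.56 mm: the r=3 cylinder gives a regular 16-gon of circumradius 3 (constant along its height) (area = (16/2)·3.000²·sin(360°/16) = 27.55 mm²); the cone at (10.5, 3) is absent (z outside [8, 13]); the r=5.5 sphere at (0, 9) slices to a regular 16-gon of circumradius 5.419 (√(r²−h²) with h=0.94 from center) (area = (16/2)·5.419²·sin(360°/16) = 89.90 mm²); Combining (union): the 2 present regions are separate (no shared area or edge), so areas and boundary lengths simply add and each stays a separate island — area = 117.46 mm²; (whole slice rotated 25° about Z — lengths, areas and connectivity unchanged). Overall, the cross-section has 2 separate islands. Net area = 117.46 mm².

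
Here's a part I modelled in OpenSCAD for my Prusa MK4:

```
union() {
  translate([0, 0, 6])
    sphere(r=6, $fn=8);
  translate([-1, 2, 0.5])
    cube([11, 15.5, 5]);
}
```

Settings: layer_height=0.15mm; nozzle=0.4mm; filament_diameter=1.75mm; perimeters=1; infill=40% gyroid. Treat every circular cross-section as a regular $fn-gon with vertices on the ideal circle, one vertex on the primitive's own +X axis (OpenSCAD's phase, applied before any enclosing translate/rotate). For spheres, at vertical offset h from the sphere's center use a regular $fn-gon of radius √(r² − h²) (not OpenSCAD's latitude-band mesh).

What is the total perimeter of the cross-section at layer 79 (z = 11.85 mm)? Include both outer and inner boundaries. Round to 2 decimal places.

At z = 11.85 mm: the r=6 sphere slices to a regular 8-gon of circumradius 1.333 (√(r²−h²) with h=5.85 from center) (perimeter = 2·8·1.333·sin(180°/8) = 8.16 mm); the cube at (-1, 2) is absent (z outside [0.5, 5.5]); Combining (union): only the r=6 sphere is present, so the union is just that shape — boundary = 8.16 mm. Overall, the cross-section is a single solid region. Total boundary length (outer) = 8.16 mm.

8.16 mm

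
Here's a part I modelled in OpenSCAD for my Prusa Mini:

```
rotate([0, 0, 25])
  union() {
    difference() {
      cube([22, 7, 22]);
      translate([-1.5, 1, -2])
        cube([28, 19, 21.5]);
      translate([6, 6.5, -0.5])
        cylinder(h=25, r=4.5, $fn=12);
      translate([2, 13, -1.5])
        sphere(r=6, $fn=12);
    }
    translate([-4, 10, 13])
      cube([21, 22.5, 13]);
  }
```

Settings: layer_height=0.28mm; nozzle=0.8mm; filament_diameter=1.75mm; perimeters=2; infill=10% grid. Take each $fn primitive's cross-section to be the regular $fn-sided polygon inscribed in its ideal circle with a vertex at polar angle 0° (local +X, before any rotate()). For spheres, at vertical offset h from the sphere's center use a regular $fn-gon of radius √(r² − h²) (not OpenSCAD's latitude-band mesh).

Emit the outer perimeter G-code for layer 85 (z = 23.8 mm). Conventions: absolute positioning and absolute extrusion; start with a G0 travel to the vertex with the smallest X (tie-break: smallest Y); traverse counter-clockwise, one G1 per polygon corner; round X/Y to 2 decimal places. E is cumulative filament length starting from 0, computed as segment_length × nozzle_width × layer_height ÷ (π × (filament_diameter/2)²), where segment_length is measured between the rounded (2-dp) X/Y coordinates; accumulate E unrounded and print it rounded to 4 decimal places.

G0 X-17.36 Y27.76 Z23.80
G1 X-7.85 Y7.37 E2.0953
G1 X11.18 Y16.25 E4.0510
G1 X1.67 Y36.64 E6.1462
G1 X-17.36 Y27.76 E8.1019

At z = 23.8 mm: the cube is not intersected at this z (z outside [0, 22]); the cube at (-1.5, 1) does not reach this height (z outside [-2, 19.5]); the r=4.5 cylinder at (6, 6.5) gives a regular 12-gon of circumradius 4.5 (constant along its height); the sphere at (2, 13) is absent (|z−center|=25.300 > r=6); Subtracting the remaining from the first: the first operand is absent here, so nothing remains; the cube at (-4, 10) (footprint 21×22.5) is included at this height; Combining (union): only the 21×22.5 cube at (-4, 10) is present, so the union is just that shape — 1 connected region; (whole slice rotated 25° about Z — lengths, areas and connectivity unchanged). The outline is a single polygon with 4 vertices. Extrusion per mm of travel: 0.8 × 0.28 / (π × 0.875²) = 0.093128. Accumulating E over each segment gives final E = 8.1019.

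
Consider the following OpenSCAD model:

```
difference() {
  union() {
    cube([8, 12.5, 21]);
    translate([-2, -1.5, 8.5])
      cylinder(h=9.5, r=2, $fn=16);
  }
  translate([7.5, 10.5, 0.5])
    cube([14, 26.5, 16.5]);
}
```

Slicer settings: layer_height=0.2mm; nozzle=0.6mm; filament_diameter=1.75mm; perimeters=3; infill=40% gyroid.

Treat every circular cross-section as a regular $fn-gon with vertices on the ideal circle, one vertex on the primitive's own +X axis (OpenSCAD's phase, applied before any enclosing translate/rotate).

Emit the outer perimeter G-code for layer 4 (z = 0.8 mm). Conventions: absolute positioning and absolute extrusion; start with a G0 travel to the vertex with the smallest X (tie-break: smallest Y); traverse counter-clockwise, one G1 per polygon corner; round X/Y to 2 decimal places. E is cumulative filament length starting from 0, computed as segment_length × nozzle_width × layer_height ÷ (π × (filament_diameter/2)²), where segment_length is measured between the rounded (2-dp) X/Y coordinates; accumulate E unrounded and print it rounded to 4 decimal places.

At z = 0.8 mm: the 8×12.5 cube contributes its full rectangle; the cylinder at (-2, -1.5) is not intersected at this z (z outside [8.5, 18]); Taking the union: only the 8×12.5 cube is present, so the union is just that shape — 1 connected region; the cube at (7.5, 10.5) (footprint 14×26.5) is included at this height; Taking the first minus the rest: starting from the result so far, the 14×26.5 cube at (7.5, 10.5) partially overlaps it — only the 1.00 mm² overlap (of its 371.00 mm²) is removed, clipping the outline — 1 connected region. The outline is a single polygon with 6 vertices. Extrusion per mm of travel: 0.6 × 0.2 / (π × 0.875²) = 0.049890. Accumulating E over each segment gives final E = 2.0455.

G0 X0.00 Y0.00 Z0.80
G1 X8.00 Y0.00 E0.3991
G1 X8.00 Y10.50 E0.9230
G1 X7.50 Y10.50 E0.9479
G1 X7.50 Y12.50 E1.0477
G1 X0.00 Y12.50 E1.4219
G1 X0.00 Y0.00 E2.0455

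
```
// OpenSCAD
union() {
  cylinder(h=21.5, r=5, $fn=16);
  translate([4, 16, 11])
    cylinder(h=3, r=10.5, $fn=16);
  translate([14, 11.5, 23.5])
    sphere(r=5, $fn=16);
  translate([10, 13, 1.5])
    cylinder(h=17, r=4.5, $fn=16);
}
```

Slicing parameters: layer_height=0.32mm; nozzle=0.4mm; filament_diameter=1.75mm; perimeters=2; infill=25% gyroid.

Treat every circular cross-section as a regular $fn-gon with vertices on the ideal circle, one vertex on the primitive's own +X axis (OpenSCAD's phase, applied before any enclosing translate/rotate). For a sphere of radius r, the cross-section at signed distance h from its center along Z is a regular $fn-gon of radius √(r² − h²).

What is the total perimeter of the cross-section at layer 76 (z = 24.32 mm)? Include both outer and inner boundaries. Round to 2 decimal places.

At z = 24.32 mm: the cylinder is not intersected at this z (z outside [0, 21.5]); the cylinder at (4, 16) is not intersected at this z (z outside [11, 14]); the r=5 sphere at (14, 11.5) slices to a regular 16-gon of circumradius 4.932 (√(r²−h²) with h=0.82 from center) (perimeter = 2·16·4.932·sin(180°/16) = 30.79 mm); the cylinder at (10, 13) does not reach this height (z outside [1.5, 18.5]); Combining (union): only the r=5 sphere at (14, 11.5) is present, so the union is just that shape — boundary = 30.79 mm. Overall, the cross-section is a single solid region. Total boundary length (outer) = 30.79 mm.

30.79 mm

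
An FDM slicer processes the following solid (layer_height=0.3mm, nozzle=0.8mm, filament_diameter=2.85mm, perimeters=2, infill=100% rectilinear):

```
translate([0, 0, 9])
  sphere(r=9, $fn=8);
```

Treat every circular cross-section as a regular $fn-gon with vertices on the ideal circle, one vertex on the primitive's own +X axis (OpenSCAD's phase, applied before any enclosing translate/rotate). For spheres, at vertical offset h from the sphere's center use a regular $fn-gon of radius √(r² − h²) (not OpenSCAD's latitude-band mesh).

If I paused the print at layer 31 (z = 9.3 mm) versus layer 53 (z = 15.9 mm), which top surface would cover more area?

layer 31 (z = 9.3 mm)

Layer 31 (z = 9.3): the r=9 sphere contributes a regular 8-gon of circumradius √(9²−0.3²) = 8.995 (area = (8/2)·8.995²·sin(360°/8) = 228.85 mm²). So its area = 228.85 mm². Layer 53 (z = 15.9): the sphere: section is a regular 8-gon, circumradius = √(r²−h²) = √(9²−6.9²) = 5.778 (area = (8/2)·5.778²·sin(360°/8) = 94.44 mm²). So its area = 94.44 mm². Layer 31 is larger (228.85 vs 94.44 mm²).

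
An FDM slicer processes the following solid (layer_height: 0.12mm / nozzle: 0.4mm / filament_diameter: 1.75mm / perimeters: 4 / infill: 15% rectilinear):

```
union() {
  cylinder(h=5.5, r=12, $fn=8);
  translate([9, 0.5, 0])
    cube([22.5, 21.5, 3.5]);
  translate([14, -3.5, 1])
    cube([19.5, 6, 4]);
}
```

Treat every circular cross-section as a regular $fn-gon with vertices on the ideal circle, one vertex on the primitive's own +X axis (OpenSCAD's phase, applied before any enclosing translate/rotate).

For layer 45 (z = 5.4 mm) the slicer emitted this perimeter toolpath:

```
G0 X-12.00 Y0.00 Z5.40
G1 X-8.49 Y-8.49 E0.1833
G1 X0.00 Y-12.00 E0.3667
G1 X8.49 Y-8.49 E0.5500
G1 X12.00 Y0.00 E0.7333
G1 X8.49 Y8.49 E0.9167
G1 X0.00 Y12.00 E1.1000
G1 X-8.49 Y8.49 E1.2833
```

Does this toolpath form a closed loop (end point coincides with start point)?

no

Start point (G0): (-12.00, 0.00). End point (last G1): the path does not return to the start — open.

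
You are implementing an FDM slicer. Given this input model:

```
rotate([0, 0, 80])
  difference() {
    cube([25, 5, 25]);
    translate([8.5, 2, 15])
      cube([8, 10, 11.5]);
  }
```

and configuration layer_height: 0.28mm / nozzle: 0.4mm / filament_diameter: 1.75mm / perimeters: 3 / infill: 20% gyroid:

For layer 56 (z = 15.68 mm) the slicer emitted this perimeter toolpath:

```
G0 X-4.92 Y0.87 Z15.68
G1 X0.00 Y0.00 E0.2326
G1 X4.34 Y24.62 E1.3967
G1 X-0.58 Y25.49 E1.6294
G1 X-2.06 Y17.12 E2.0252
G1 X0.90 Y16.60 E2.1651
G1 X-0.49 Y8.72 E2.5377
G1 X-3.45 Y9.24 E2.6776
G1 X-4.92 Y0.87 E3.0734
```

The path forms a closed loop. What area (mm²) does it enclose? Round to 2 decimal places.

100.94 mm²

Apply the shoelace formula to the sequence of (X, Y) vertices; enclosed area = 100.94 mm².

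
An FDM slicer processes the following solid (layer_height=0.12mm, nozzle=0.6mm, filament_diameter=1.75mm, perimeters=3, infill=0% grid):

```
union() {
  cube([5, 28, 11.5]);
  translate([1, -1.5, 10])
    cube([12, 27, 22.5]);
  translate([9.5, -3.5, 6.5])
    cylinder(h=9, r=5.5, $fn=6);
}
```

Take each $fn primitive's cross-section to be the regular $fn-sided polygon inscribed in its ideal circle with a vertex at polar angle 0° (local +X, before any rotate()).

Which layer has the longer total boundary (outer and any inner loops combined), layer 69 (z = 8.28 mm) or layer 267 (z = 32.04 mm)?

layer 69 (z = 8.28 mm)

Layer 69 (z = 8.28): the 5×28 cube contributes its full rectangle (perimeter 66.00 mm); the cube at (1, -1.5) is not intersected at this z (z outside [10, 32.5]); the r=5.5 cylinder at (9.5, -3.5) gives a regular 6-gon of circumradius 5.5 (constant along its height) (perimeter = 2·6·5.500·sin(180°/6) = 33.00 mm); Combining (union): the 2 present regions are separate (no shared area or edge), so areas and boundary lengths simply add and each stays a separate island — boundary = 99.00 mm. So its perimeter = 99.00 mm. Layer 267 (z = 32.04): the cube does not reach this height (z outside [0, 11.5]); the cube at (1, -1.5) (footprint 12×27) is included at this height (perimeter 78.00 mm); the cylinder at (9.5, -3.5) does not reach this height (z outside [6.5, 15.5]); Merging all regions: only the 12×27 cube at (1, -1.5) is present, so the union is just that shape — boundary = 78.00 mm. So its perimeter = 78.00 mm. Layer 69 is larger (99.00 vs 78.00 mm).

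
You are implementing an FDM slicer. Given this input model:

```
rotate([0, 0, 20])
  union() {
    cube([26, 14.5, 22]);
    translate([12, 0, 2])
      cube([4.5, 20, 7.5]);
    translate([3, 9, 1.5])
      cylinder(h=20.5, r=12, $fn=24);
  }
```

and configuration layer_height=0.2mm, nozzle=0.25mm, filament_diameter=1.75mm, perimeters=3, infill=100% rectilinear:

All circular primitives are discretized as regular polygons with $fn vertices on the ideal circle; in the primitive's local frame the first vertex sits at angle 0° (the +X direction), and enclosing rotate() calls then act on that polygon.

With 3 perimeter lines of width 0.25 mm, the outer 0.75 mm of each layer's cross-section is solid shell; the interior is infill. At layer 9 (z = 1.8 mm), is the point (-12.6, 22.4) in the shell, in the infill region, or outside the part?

outside

At z = 1.8 mm: the cube is present — its section is the full 26×14.5 rectangle; the cube at (12, 0) is not intersected at this z (z outside [2, 9.5]); the cylinder at (3, 9): section is a regular 24-gon, circumradius r=12; Taking the union: the regions partially overlap (shared area 202.80 mm²), so overlapping operands fuse into one piece — 1 connected region; (rotated 20° about Z; rotation is an isometry so areas/perimeters/island counts are preserved). Overall, the cross-section is a single solid region. Undo the 20° rotation: the query point maps to (-4.179, 25.359) in the un-rotated model frame. The nearest boundary edge runs (-3.00, 19.39)→(-0.11, 20.59); distance from the point to it = 5.96 mm. The point is not inside any of the regions above, so it lies outside the cross-section (5.96 mm from the nearest boundary).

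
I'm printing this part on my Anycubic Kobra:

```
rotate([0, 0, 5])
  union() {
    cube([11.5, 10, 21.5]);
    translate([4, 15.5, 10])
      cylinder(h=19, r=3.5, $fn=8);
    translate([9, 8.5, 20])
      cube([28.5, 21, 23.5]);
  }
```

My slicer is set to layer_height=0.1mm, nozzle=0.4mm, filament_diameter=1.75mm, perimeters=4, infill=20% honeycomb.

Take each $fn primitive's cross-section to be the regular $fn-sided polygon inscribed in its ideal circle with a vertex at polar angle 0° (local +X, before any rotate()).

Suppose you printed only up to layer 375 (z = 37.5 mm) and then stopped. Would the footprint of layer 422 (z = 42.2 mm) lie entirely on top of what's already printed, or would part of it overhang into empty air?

Compare the two slices. At z = 37.5: the cube is absent (z outside [0, 21.5]); the cylinder at (4, 15.5) does not reach this height (z outside [10, 29]); the 28.5×21 cube at (9, 8.5) contributes its full rectangle (area 598.50 mm²); Combining (union): only the 28.5×21 cube at (9, 8.5) is present, so the union is just that shape — area = 598.50 mm²; (rotated 5° about Z; rotation is an isometry so areas/perimeters/island counts are preserved). At z = 42.2: the cube is not intersected at this z (z outside [0, 21.5]); the cylinder at (4, 15.5) is not intersected at this z (z outside [10, 29]); the cube at (9, 8.5) (footprint 28.5×21) is included at this height (area 598.50 mm²); Merging all regions: only the 28.5×21 cube at (9, 8.5) is present, so the union is just that shape — area = 598.50 mm²; (rotated 5° about Z; rotation is an isometry so areas/perimeters/island counts are preserved). Checking containment: the cross-section at z = 42.2 is a subset of the cross-section at z = 37.5.

entirely on top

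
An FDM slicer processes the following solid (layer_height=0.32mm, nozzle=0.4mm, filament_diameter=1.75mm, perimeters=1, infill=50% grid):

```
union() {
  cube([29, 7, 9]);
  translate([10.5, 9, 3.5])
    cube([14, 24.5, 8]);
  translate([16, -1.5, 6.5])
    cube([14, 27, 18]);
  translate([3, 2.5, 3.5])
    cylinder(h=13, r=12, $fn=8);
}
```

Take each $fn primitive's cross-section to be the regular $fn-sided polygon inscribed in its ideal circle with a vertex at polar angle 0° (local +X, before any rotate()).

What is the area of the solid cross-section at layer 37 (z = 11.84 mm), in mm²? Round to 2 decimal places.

At z = 11.84 mm: the cube does not reach this height (z outside [0, 9]); the cube at (10.5, 9) is absent (z outside [3.5, 11.5]); the 14×27 cube at (16, -1.5) contributes its full rectangle (area 378.00 mm²); the r=12 cylinder at (3, 2.5) contributes a regular 8-gon of circumradius 12 (area = (8/2)·12.000²·sin(360°/8) = 407.29 mm²); Combining (union): the 2 present regions are separate (no shared area or edge), so areas and boundary lengths simply add and each stays a separate island — area = 785.29 mm². Overall, the cross-section has 2 separate islands. Net area = 785.29 mm².

785.29 mm²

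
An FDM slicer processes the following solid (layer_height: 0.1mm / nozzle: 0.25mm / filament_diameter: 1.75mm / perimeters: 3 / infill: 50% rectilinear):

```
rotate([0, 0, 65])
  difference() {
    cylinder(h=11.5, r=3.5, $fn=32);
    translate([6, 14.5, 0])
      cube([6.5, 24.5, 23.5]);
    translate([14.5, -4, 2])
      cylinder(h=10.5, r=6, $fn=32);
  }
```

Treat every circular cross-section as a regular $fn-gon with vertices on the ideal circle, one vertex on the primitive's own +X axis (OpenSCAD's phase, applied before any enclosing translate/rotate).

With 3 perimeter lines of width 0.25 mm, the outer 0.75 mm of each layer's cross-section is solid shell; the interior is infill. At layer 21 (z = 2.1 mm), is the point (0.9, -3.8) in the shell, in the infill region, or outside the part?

At z = 2.1 mm: the cylinder: section is a regular 32-gon, circumradius r=3.5; the 6.5×24.5 cube at (6, 14.5) contributes its full rectangle; the r=6 cylinder at (14.5, -4) gives a regular 32-gon of circumradius 6 (constant along its height); Taking the first minus the rest: starting from the r=3.5 cylinder, the 6.5×24.5 cube at (6, 14.5) misses the remaining region (no effect); the r=6 cylinder at (14.5, -4) misses the remaining region (no effect) — 1 connected region; (rotated 65° about Z; rotation is an isometry so areas/perimeters/island counts are preserved). Overall, the cross-section is a single solid region. Undo the 65° rotation: the query point maps to (-3.064, -2.422) in the un-rotated model frame. The nearest boundary edge runs (-2.47, -2.47)→(-2.91, -1.94); distance from the point to it = 0.42 mm. The point is not inside any of the regions above, so it lies outside the cross-section (0.42 mm from the nearest boundary).

outside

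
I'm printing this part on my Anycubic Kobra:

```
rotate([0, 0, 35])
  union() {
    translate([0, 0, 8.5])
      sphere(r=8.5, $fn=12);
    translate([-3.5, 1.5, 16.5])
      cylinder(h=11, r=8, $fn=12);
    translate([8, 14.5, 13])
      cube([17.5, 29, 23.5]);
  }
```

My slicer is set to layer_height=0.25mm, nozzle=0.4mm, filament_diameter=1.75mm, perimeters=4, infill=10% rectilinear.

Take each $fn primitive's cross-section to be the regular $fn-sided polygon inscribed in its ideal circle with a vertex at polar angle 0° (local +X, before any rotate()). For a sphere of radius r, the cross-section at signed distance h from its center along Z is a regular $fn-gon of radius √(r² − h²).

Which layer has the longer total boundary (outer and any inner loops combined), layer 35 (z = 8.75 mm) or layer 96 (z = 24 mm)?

Layer 35 (z = 8.75): the r=8.5 sphere contributes a regular 12-gon of circumradius √(8.5²−0.25²) = 8.496 (perimeter = 2·12·8.496·sin(180°/12) = 52.78 mm); the cylinder at (-3.5, 1.5) is absent (z outside [16.5, 27.5]); the cube at (8, 14.5) is absent (z outside [13, 36.5]); Combining (union): only the r=8.5 sphere is present, so the union is just that shape — boundary = 52.78 mm; (rotated 35° about Z; rotation is an isometry so areas/perimeters/island counts are preserved). So its perimeter = 52.78 mm. Layer 96 (z = 24): the sphere does not reach this height (|z−center|=15.500 > r=8.5); the r=8 cylinder at (-3.5, 1.5) contributes a regular 12-gon of circumradius 8 (perimeter = 2·12·8.000·sin(180°/12) = 49.69 mm); the 17.5×29 cube at (8, 14.5) contributes its full rectangle (perimeter 93.00 mm); Taking the union: the 2 present regions are separate (no shared area or edge), so areas and boundary lengths simply add and each stays a separate island — boundary = 142.69 mm; (rotated 35° about Z; rotation is an isometry so areas/perimeters/island counts are preserved). So its perimeter = 142.69 mm. Layer 96 is larger (142.69 vs 52.78 mm).

layer 96 (z = 24 mm)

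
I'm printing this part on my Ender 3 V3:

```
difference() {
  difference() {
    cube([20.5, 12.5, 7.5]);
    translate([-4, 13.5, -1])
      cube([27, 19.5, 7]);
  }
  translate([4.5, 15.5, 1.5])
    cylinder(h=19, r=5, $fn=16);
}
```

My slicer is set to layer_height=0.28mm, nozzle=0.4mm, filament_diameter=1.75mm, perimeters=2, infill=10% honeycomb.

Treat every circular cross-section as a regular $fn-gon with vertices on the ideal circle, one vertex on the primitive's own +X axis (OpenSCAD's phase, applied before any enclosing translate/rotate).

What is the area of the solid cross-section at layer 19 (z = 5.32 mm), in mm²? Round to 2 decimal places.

At z = 5.32 mm: the cube (footprint 20.5×12.5) is included at this height (area 256.25 mm²); the cube at (-4, 13.5) is present — its section is the full 27×19.5 rectangle (area 526.50 mm²); After the difference (first − rest): starting from the 20.5×12.5 cube (256.25 mm²), the 27×19.5 cube at (-4, 13.5) misses the remaining region (no effect) — area = 256.25 mm²; the r=5 cylinder at (4.5, 15.5) gives a regular 16-gon of circumradius 5 (constant along its height) (area = (16/2)·5.000²·sin(360°/16) = 76.54 mm²); Subtracting the remaining from the first: starting from the result so far (256.25 mm²), the r=5 cylinder at (4.5, 15.5) partially overlaps it — only the 10.61 mm² overlap (of its 76.54 mm²) is removed, clipping the outline — area = 245.64 mm². Overall, the cross-section is a single solid region. Net area = 245.64 mm².

245.64 mm²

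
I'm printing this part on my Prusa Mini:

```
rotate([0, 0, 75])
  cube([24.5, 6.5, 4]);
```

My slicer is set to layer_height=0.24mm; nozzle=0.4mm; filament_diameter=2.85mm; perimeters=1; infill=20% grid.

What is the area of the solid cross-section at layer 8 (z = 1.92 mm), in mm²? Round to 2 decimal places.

159.25 mm²

At z = 1.92 mm: the cube (footprint 24.5×6.5) is included at this height (area 159.25 mm²); (whole slice rotated 75° about Z — lengths, areas and connectivity unchanged). Overall, the cross-section is a single solid region. Net area = 159.25 mm².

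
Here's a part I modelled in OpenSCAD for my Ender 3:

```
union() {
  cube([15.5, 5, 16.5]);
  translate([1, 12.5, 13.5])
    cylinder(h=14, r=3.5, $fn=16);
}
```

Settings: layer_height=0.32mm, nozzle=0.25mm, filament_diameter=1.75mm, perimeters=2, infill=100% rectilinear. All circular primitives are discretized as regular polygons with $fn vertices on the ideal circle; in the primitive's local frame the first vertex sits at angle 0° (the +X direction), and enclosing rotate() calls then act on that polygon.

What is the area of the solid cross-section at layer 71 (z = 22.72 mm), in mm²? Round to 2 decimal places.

37.50 mm²

At z = 22.72 mm: the cube does not reach this height (z outside [0, 16.5]); the r=3.5 cylinder at (1, 12.5) contributes a regular 16-gon of circumradius 3.5 (area = (16/2)·3.500²·sin(360°/16) = 37.50 mm²); Combining (union): only the r=3.5 cylinder at (1, 12.5) is present, so the union is just that shape — area = 37.50 mm². Overall, the cross-section is a single solid region. Net area = 37.50 mm².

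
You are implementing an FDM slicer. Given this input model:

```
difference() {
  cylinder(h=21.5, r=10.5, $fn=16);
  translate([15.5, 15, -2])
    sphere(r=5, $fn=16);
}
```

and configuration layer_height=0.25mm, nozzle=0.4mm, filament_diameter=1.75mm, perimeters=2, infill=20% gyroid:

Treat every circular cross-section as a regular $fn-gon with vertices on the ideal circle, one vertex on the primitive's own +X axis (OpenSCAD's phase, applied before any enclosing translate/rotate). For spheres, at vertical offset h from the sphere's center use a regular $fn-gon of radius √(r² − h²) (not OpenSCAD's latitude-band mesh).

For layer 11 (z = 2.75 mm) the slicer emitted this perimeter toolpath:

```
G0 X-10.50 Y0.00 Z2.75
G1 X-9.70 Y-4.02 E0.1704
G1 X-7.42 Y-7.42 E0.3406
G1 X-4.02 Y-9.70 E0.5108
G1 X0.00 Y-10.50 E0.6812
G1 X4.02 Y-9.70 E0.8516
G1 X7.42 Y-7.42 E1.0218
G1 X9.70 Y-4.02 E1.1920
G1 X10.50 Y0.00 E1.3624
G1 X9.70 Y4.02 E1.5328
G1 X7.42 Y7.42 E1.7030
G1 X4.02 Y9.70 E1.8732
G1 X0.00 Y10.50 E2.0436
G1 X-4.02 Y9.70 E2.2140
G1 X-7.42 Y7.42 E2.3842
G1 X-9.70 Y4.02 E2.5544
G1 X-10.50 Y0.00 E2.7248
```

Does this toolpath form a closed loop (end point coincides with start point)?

Start point (G0): (-10.50, 0.00). End point (last G1): the path returns to the start — closed.

yes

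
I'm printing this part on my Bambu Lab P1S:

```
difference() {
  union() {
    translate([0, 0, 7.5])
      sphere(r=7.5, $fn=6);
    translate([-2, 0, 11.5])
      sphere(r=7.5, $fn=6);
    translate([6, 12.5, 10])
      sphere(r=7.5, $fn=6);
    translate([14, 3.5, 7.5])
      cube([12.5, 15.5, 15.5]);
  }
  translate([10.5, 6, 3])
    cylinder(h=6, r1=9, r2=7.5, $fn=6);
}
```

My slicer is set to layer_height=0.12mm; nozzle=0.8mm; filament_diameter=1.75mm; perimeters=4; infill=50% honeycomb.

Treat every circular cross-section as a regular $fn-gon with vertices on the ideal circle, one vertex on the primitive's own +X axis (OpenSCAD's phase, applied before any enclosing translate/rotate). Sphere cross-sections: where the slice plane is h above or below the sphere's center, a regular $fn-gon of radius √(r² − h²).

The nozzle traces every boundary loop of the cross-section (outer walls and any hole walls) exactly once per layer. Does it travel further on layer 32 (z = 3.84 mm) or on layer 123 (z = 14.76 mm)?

Layer 32 (z = 3.84): the sphere: section is a regular 6-gon, circumradius = √(r²−h²) = √(7.5²−3.66²) = 6.546 (perimeter = 2·6·6.546·sin(180°/6) = 39.28 mm); the sphere at (-2, 0) does not reach this height (|z−center|=7.660 > r=7.5); the sphere at (6, 12.5): section is a regular 6-gon, circumradius = √(r²−h²) = √(7.5²−6.16²) = 4.278 (perimeter = 2·6·4.278·sin(180°/6) = 25.67 mm); the cube at (14, 3.5) is not intersected at this z (z outside [7.5, 23]); Taking the union: the 2 present regions are separate (no shared area or edge), so areas and boundary lengths simply add and each stays a separate island — boundary = 64.95 mm; the cone at (10.5, 6) (r1=9→r2=7.5) has section circumradius 8.790 here — a regular 6-gon (perimeter = 2·6·8.790·sin(180°/6) = 52.74 mm); Taking the first minus the rest: starting from that combined region, the cone at (10.5, 6) partially overlaps it — only the 30.95 mm² overlap (of its 200.74 mm²) is removed, clipping the outline — boundary = 61.75 mm. So its perimeter = 61.75 mm. Layer 123 (z = 14.76): the r=7.5 sphere contributes a regular 6-gon of circumradius √(7.5²−7.26²) = 1.882 (perimeter = 2·6·1.882·sin(180°/6) = 11.29 mm); the sphere at (-2, 0): section is a regular 6-gon, circumradius = √(r²−h²) = √(7.5²−3.26²) = 6.754 (perimeter = 2·6·6.754·sin(180°/6) = 40.53 mm); the sphere at (6, 12.5): section is a regular 6-gon, circumradius = √(r²−h²) = √(7.5²−4.76²) = 5.796 (perimeter = 2·6·5.796·sin(180°/6) = 34.78 mm); the 12.5×15.5 cube at (14, 3.5) contributes its full rectangle (perimeter 56.00 mm); Merging all regions: the regions partially overlap (shared area 9.20 mm²), so the edge portions inside another operand are dropped and the merged outline is re-measured after clipping — boundary = 131.30 mm; the cone at (10.5, 6) does not reach this height (z outside [3, 9]); Subtracting the remaining from the first: none of the subtracted shapes is present at this height, so the result so far is unchanged — boundary = 131.30 mm. So its perimeter = 131.30 mm. Layer 123 is larger (131.30 vs 61.75 mm).

layer 123 (z = 14.76 mm)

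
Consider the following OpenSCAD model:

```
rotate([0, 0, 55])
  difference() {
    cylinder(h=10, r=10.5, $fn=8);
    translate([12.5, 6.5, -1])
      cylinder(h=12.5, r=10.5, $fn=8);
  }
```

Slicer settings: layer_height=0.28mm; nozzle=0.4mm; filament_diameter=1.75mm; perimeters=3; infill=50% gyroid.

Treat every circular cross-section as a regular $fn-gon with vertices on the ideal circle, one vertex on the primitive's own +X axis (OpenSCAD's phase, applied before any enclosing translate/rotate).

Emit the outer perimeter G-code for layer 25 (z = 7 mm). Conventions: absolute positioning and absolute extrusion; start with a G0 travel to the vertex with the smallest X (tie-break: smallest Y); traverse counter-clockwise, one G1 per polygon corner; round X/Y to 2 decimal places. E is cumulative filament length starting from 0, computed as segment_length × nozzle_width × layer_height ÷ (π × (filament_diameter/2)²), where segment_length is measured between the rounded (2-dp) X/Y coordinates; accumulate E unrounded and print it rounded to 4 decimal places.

G0 X-10.34 Y-1.82 Z7.00
G1 X-6.02 Y-8.60 E0.3743
G1 X1.82 Y-10.34 E0.7483
G1 X8.60 Y-6.02 E1.1226
G1 X10.34 Y1.82 E1.4966
G1 X7.60 Y6.13 E1.7344
G1 X3.67 Y3.63 E1.9513
G1 X-4.18 Y5.37 E2.3257
G1 X-5.75 Y7.84 E2.4620
G1 X-8.60 Y6.02 E2.6194
G1 X-10.34 Y-1.82 E2.9934

At z = 7 mm: the r=10.5 cylinder contributes a regular 8-gon of circumradius 10.5; the r=10.5 cylinder at (12.5, 6.5) gives a regular 8-gon of circumradius 10.5 (constant along its height); Taking the first minus the rest: starting from the r=10.5 cylinder, the r=10.5 cylinder at (12.5, 6.5) partially overlaps it — only the 56.77 mm² overlap (of its 311.83 mm²) is removed, clipping the outline — 1 connected region; (whole slice rotated 55° about Z — lengths, areas and connectivity unchanged). The outline is a single polygon with 10 vertices. Extrusion per mm of travel: 0.4 × 0.28 / (π × 0.875²) = 0.046564. Accumulating E over each segment gives final E = 2.9934.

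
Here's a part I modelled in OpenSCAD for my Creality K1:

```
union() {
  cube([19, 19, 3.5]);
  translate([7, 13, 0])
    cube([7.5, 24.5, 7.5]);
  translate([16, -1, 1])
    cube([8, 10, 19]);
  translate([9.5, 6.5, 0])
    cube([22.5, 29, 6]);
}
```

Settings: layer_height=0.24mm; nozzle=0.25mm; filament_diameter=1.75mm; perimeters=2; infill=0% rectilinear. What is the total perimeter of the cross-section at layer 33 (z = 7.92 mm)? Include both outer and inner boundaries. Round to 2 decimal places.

At z = 7.92 mm: the cube is absent (z outside [0, 3.5]); the cube at (7, 13) is absent (z outside [0, 7.5]); the cube at (16, -1) is present — its section is the full 8×10 rectangle (perimeter 36.00 mm); the cube at (9.5, 6.5) is absent (z outside [0, 6]); Merging all regions: only the 8×10 cube at (16, -1) is present, so the union is just that shape — boundary = 36.00 mm. Overall, the cross-section is a single solid region. Total boundary length (outer) = 36.00 mm.

36.00 mm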